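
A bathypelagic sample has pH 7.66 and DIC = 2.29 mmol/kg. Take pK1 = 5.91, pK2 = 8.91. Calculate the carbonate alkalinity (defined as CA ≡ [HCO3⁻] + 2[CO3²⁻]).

CA = [HCO3⁻] + 2[CO3²⁻] = (α₁ + 2α₂)·DIC
At pH 7.66: [H⁺]/K1 = 10^-1.75 = 0.017783, K2/[H⁺] = 10^-1.25 = 0.056234
α₁ = 1/(1 + 0.017783 + 0.056234) = 1/1.0740 = 0.9311; α₂ = α₁·K2/[H⁺] = 0.05236
α₁ + 2α₂ = 1.0358
CA = 1.0358 × 2.29 = 2.37 mmol/kg

CA = 2.37 mmol/kg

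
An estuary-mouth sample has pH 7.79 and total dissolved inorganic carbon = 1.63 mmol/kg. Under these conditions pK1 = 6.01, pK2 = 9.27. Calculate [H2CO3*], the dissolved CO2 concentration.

α₀ = 1 / (1 + K1/[H⁺] + K1K2/[H⁺]²) = 1 / (1 + 10^+1.78 + 10^+0.30)
   = 1 / (1 + 60.256 + 1.9953) = 1/63.251 = 0.01581
[CO2*] = α₀ × DIC = 0.01581 × 1.63 = 0.0258 mmol/kg

[CO2*] = 0.0258 mmol/kg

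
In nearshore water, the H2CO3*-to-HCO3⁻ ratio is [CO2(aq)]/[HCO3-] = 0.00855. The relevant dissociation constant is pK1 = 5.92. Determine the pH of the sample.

From K1 = [H⁺][HCO3-]/[CO2(aq)]:  pH = pK1 − log₁₀([CO2(aq)]/[HCO3-])
log₁₀(0.00855) = -2.068
pH = 5.92 − (-2.068) = 7.99

pH = 7.99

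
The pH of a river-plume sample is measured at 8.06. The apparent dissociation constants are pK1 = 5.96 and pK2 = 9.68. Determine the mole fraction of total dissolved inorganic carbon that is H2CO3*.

α₀ = 0.00770

α₀ = 1 / (1 + K1/[H⁺] + K1K2/[H⁺]²) = 1 / (1 + 10^+2.10 + 10^+0.48)
   = 1 / (1 + 125.89 + 3.0200) = 1/129.91 = 0.007697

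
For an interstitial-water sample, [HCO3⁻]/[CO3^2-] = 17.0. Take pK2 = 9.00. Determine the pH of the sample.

From K2 = [H⁺][CO3^2-]/[HCO3⁻]:  pH = pK2 − log₁₀([HCO3⁻]/[CO3^2-])
log₁₀(17.0) = +1.230
pH = 9.00 − (+1.230) = 7.77

pH = 7.77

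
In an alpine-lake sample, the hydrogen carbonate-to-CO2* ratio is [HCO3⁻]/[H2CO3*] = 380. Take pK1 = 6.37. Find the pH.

From K1 = [H⁺][HCO3⁻]/[H2CO3*]:  pH = pK1 + log₁₀([HCO3⁻]/[H2CO3*])
log₁₀(380) = +2.580
pH = 6.37 + (+2.580) = 8.95

pH = 8.95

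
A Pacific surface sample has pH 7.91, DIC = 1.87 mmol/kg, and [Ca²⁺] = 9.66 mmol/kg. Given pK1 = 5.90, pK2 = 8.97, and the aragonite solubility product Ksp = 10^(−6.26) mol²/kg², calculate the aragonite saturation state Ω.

α₂ = 1 / (1 + [H⁺]/K2 + [H⁺]²/(K1K2)) = 1 / (1 + 10^+1.06 + 10^-0.95)
   = 1 / (1 + 11.482 + 0.11220) = 1/12.594 = 0.07940
[CO3²⁻] = α₂ × DIC = 0.07940 × 1.87 = 0.1485 mmol/kg
Ksp = 10^(−6.26) = 5.495×10^-7
Ω = [Ca²⁺][CO3²⁻]/Ksp = (9.66×10^-3)(1.485×10^-4) / 5.495×10^-7 = 2.61

Ω = 2.61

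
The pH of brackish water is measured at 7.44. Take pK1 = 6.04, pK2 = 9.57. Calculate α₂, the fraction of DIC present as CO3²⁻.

α₂ = 0.00708

α₂ = 1 / (1 + [H⁺]/K2 + [H⁺]²/(K1K2)) = 1 / (1 + 10^+2.13 + 10^+0.73)
   = 1 / (1 + 134.90 + 5.3703) = 1/141.27 = 0.007079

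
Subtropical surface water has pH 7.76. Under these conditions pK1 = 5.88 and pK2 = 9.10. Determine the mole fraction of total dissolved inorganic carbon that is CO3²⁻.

α₂ = 1 / (1 + [H⁺]/K2 + [H⁺]²/(K1K2)) = 1 / (1 + 10^+1.34 + 10^-0.54)
   = 1 / (1 + 21.878 + 0.28840) = 1/23.166 = 0.04317

α₂ = 0.0432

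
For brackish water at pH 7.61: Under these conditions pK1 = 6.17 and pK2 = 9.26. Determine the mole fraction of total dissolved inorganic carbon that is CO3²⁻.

α₂ = 1 / (1 + [H⁺]/K2 + [H⁺]²/(K1K2)) = 1 / (1 + 10^+1.65 + 10^+0.21)
   = 1 / (1 + 44.668 + 1.6218) = 1/47.290 = 0.02115

α₂ = 0.0211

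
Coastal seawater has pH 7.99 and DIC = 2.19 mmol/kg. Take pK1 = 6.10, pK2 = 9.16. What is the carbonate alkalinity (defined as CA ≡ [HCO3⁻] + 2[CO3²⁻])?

CA = 2.30 mmol/kg

CA = [HCO3⁻] + 2[CO3²⁻] = (α₁ + 2α₂)·DIC
At pH 7.99: [H⁺]/K1 = 10^-1.89 = 0.012882, K2/[H⁺] = 10^-1.17 = 0.067608
α₁ = 1/(1 + 0.012882 + 0.067608) = 1/1.0805 = 0.9255; α₂ = α₁·K2/[H⁺] = 0.06257
α₁ + 2α₂ = 1.0506
CA = 1.0506 × 2.19 = 2.30 mmol/kg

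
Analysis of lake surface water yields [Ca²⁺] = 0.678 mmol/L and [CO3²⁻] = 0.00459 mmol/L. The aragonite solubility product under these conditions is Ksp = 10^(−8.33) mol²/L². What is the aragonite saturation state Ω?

Ω = 0.665

Ksp = 10^(−8.33) = 4.677×10^-9
Ω = [Ca²⁺][CO3²⁻]/Ksp = (0.678×10^-3)(0.00459×10^-3) / 4.677×10^-9 = 0.665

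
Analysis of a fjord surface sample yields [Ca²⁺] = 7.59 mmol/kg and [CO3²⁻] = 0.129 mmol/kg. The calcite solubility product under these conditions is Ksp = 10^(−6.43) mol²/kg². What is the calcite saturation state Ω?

Ω = 2.64

Ksp = 10^(−6.43) = 3.715×10^-7
Ω = [Ca²⁺][CO3²⁻]/Ksp = (7.59×10^-3)(0.129×10^-3) / 3.715×10^-7 = 2.64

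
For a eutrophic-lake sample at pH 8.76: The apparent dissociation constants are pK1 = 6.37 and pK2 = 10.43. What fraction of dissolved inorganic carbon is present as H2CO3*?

α₀ = 0.00397

α₀ = 1 / (1 + K1/[H⁺] + K1K2/[H⁺]²) = 1 / (1 + 10^+2.39 + 10^+0.72)
   = 1 / (1 + 245.47 + 5.2481) = 1/251.72 = 0.003973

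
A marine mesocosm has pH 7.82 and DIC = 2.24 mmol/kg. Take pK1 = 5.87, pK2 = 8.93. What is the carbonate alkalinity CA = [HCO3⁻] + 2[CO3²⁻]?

CA = 2.38 mmol/kg

CA = [HCO3⁻] + 2[CO3²⁻] = (α₁ + 2α₂)·DIC
At pH 7.82: [H⁺]/K1 = 10^-1.95 = 0.011220, K2/[H⁺] = 10^-1.11 = 0.077625
α₁ = 1/(1 + 0.011220 + 0.077625) = 1/1.0888 = 0.9184; α₂ = α₁·K2/[H⁺] = 0.07129
α₁ + 2α₂ = 1.0610
CA = 1.0610 × 2.24 = 2.38 mmol/kg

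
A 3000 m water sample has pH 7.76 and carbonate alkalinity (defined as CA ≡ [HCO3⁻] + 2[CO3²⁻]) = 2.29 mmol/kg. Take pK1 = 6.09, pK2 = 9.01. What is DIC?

CA = [HCO3⁻] + 2[CO3²⁻] = (α₁ + 2α₂)·DIC
At pH 7.76: [H⁺]/K1 = 10^-1.67 = 0.021380, K2/[H⁺] = 10^-1.25 = 0.056234
α₁ = 1/(1 + 0.021380 + 0.056234) = 1/1.0776 = 0.9280; α₂ = α₁·K2/[H⁺] = 0.05218
α₁ + 2α₂ = 1.0323
DIC = CA / (α₁ + 2α₂) = 2.29 / 1.0323 = 2.22 mmol/kg

DIC = 2.22 mmol/kg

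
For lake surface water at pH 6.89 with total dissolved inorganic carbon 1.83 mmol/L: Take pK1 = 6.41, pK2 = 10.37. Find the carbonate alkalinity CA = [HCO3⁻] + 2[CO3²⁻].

CA = 1.38 mmol/L

CA = [HCO3⁻] + 2[CO3²⁻] = (α₁ + 2α₂)·DIC
At pH 6.89: [H⁺]/K1 = 10^-0.48 = 0.33113, K2/[H⁺] = 10^-3.48 = 0.00033113
α₁ = 1/(1 + 0.33113 + 0.00033113) = 1/1.3315 = 0.7511; α₂ = α₁·K2/[H⁺] = 0.0002487
α₁ + 2α₂ = 0.7516
CA = 0.7516 × 1.83 = 1.38 mmol/L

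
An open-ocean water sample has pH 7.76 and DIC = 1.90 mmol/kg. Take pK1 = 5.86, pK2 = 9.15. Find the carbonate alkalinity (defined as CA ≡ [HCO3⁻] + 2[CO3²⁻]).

CA = 1.95 mmol/kg

CA = [HCO3⁻] + 2[CO3²⁻] = (α₁ + 2α₂)·DIC
At pH 7.76: [H⁺]/K1 = 10^-1.90 = 0.012589, K2/[H⁺] = 10^-1.39 = 0.040738
α₁ = 1/(1 + 0.012589 + 0.040738) = 1/1.0533 = 0.9494; α₂ = α₁·K2/[H⁺] = 0.03868
α₁ + 2α₂ = 1.0267
CA = 1.0267 × 1.90 = 1.95 mmol/kg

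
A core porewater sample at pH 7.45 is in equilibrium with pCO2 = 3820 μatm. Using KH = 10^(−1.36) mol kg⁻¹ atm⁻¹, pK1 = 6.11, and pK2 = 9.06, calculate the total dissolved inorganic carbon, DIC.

[CO2*] = KH · pCO2 = 10^(−1.36) × 3820×10^-6 = 1.667×10^-4 mol/kg
α₀ = 1/(1 + K1/[H⁺] + K1K2/[H⁺]²) = 1/(1 + 10^+1.34 + 10^-0.27) = 0.04271
DIC = [CO2*]/α₀ = 1.667×10^-4 / 0.04271 = 3.90 mmol/kg

DIC = 3.90 mmol/kg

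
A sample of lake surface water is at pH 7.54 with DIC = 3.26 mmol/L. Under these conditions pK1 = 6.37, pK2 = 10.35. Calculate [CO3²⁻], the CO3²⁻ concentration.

[CO3²⁻] = 4.72 μmol/L

α₂ = 1 / (1 + [H⁺]/K2 + [H⁺]²/(K1K2)) = 1 / (1 + 10^+2.81 + 10^+1.64)
   = 1 / (1 + 645.65 + 43.652) = 1/690.31 = 0.001449
[CO3²⁻] = α₂ × DIC = 0.001449 × 3.26 = 0.00472 mmol/L = 4.72 μmol/L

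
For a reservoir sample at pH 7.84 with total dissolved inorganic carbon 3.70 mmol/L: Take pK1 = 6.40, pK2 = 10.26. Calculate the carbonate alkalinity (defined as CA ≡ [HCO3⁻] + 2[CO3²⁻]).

CA = [HCO3⁻] + 2[CO3²⁻] = (α₁ + 2α₂)·DIC
At pH 7.84: [H⁺]/K1 = 10^-1.44 = 0.036308, K2/[H⁺] = 10^-2.42 = 0.0038019
α₁ = 1/(1 + 0.036308 + 0.0038019) = 1/1.0401 = 0.9614; α₂ = α₁·K2/[H⁺] = 0.003655
α₁ + 2α₂ = 0.9687
CA = 0.9687 × 3.70 = 3.58 mmol/L

CA = 3.58 mmol/L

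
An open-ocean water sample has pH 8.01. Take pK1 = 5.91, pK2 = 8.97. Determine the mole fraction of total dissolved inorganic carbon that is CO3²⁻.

α₂ = 1 / (1 + [H⁺]/K2 + [H⁺]²/(K1K2)) = 1 / (1 + 10^+0.96 + 10^-1.14)
   = 1 / (1 + 9.1201 + 0.072444) = 1/10.193 = 0.09811

α₂ = 0.0981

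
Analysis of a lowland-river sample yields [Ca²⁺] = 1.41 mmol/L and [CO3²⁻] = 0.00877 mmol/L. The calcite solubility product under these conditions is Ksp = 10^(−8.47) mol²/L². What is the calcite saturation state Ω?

Ω = 3.65

Ksp = 10^(−8.47) = 3.388×10^-9
Ω = [Ca²⁺][CO3²⁻]/Ksp = (1.41×10^-3)(0.00877×10^-3) / 3.388×10^-9 = 3.65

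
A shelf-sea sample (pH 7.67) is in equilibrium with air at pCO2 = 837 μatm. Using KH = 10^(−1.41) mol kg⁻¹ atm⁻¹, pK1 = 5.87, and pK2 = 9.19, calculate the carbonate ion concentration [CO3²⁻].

[CO2*] = KH · pCO2 = 10^(−1.41) × 837×10^-6 = 3.256×10^-5 mol/kg
α₀ = 1/(1 + K1/[H⁺] + K1K2/[H⁺]²) = 1/(1 + 10^+1.80 + 10^+0.28) = 0.01515
DIC = [CO2*]/α₀ = 3.256×10^-5 / 0.01515 = 2.149 mmol/kg
[CO3²⁻] = α₂·DIC; α₂ = 0.02887, so [CO3²⁻] = 0.02887 × 2.149 = 0.0620 mmol/kg

[CO3²⁻] = 0.0620 mmol/kg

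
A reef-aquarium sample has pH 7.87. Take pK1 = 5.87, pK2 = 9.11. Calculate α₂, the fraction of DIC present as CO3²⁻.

α₂ = 1 / (1 + [H⁺]/K2 + [H⁺]²/(K1K2)) = 1 / (1 + 10^+1.24 + 10^-0.76)
   = 1 / (1 + 17.378 + 0.17378) = 1/18.552 = 0.05390

α₂ = 0.0539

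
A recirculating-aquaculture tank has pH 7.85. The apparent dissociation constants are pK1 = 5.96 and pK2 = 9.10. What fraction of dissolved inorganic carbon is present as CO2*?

α₀ = 1 / (1 + K1/[H⁺] + K1K2/[H⁺]²) = 1 / (1 + 10^+1.89 + 10^+0.64)
   = 1 / (1 + 77.625 + 4.3652) = 1/82.990 = 0.01205

α₀ = 0.0120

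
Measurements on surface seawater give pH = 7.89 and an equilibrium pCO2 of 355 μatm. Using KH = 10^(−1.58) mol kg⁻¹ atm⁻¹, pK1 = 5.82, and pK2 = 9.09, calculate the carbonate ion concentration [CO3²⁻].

[CO2*] = KH · pCO2 = 10^(−1.58) × 355×10^-6 = 9.337×10^-6 mol/kg
α₀ = 1/(1 + K1/[H⁺] + K1K2/[H⁺]²) = 1/(1 + 10^+2.07 + 10^+0.87) = 0.007943
DIC = [CO2*]/α₀ = 9.337×10^-6 / 0.007943 = 1.176 mmol/kg
[CO3²⁻] = α₂·DIC; α₂ = 0.05888, so [CO3²⁻] = 0.05888 × 1.176 = 0.0692 mmol/kg

[CO3²⁻] = 0.0692 mmol/kg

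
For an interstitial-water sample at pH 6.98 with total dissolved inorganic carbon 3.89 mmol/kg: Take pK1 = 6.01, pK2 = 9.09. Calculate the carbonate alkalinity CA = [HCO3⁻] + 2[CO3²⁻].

CA = 3.54 mmol/kg

CA = [HCO3⁻] + 2[CO3²⁻] = (α₁ + 2α₂)·DIC
At pH 6.98: [H⁺]/K1 = 10^-0.97 = 0.10715, K2/[H⁺] = 10^-2.11 = 0.0077625
α₁ = 1/(1 + 0.10715 + 0.0077625) = 1/1.1149 = 0.8969; α₂ = α₁·K2/[H⁺] = 0.006962
α₁ + 2α₂ = 0.9109
CA = 0.9109 × 3.89 = 3.54 mmol/kg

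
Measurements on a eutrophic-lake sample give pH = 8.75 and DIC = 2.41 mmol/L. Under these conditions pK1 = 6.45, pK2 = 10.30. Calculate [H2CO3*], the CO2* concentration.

[CO2*] = 11.7 μmol/L

α₀ = 1 / (1 + K1/[H⁺] + K1K2/[H⁺]²) = 1 / (1 + 10^+2.30 + 10^+0.75)
   = 1 / (1 + 199.53 + 5.6234) = 1/206.15 = 0.004851
[CO2*] = α₀ × DIC = 0.004851 × 2.41 = 0.0117 mmol/L = 11.7 μmol/L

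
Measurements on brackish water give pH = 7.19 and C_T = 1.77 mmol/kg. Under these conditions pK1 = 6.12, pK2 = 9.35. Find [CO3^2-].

[CO3²⁻] = 11.2 μmol/kg

α₂ = 1 / (1 + [H⁺]/K2 + [H⁺]²/(K1K2)) = 1 / (1 + 10^+2.16 + 10^+1.09)
   = 1 / (1 + 144.54 + 12.303) = 1/157.85 = 0.006335
[CO3²⁻] = α₂ × DIC = 0.006335 × 1.77 = 0.0112 mmol/kg = 11.2 μmol/kg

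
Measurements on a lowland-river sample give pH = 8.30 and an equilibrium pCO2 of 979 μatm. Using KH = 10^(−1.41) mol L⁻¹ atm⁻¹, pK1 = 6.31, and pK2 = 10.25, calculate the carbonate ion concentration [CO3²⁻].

[CO3²⁻] = 0.0418 mmol/L

[CO2*] = KH · pCO2 = 10^(−1.41) × 979×10^-6 = 3.809×10^-5 mol/L
α₀ = 1/(1 + K1/[H⁺] + K1K2/[H⁺]²) = 1/(1 + 10^+1.99 + 10^+0.04) = 0.01002
DIC = [CO2*]/α₀ = 3.809×10^-5 / 0.01002 = 3.802 mmol/L
[CO3²⁻] = α₂·DIC; α₂ = 0.01098, so [CO3²⁻] = 0.01098 × 3.802 = 0.0418 mmol/L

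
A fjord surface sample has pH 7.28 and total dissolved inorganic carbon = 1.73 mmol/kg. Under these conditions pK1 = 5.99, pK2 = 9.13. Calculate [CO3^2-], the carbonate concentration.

α₂ = 1 / (1 + [H⁺]/K2 + [H⁺]²/(K1K2)) = 1 / (1 + 10^+1.85 + 10^+0.56)
   = 1 / (1 + 70.795 + 3.6308) = 1/75.425 = 0.01326
[CO3²⁻] = α₂ × DIC = 0.01326 × 1.73 = 0.0229 mmol/kg

[CO3²⁻] = 0.0229 mmol/kg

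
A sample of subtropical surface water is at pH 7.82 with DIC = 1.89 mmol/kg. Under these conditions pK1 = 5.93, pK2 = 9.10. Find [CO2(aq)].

α₀ = 1 / (1 + K1/[H⁺] + K1K2/[H⁺]²) = 1 / (1 + 10^+1.89 + 10^+0.61)
   = 1 / (1 + 77.625 + 4.0738) = 1/82.699 = 0.01209
[CO2*] = α₀ × DIC = 0.01209 × 1.89 = 0.0229 mmol/kg

[CO2*] = 0.0229 mmol/kg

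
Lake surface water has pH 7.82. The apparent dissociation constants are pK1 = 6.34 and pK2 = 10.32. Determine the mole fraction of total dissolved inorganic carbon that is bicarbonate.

α₁ = 1 / (1 + [H⁺]/K1 + K2/[H⁺]) = 1 / (1 + 10^-1.48 + 10^-2.50)
   = 1 / (1 + 0.033113 + 0.0031623) = 1/1.0363 = 0.9650

α₁ = 0.965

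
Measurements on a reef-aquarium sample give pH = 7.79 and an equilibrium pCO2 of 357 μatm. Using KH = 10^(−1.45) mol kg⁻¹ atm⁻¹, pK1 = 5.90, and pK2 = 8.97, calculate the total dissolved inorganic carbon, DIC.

DIC = 1.06 mmol/kg

[CO2*] = KH · pCO2 = 10^(−1.45) × 357×10^-6 = 1.267×10^-5 mol/kg
α₀ = 1/(1 + K1/[H⁺] + K1K2/[H⁺]²) = 1/(1 + 10^+1.89 + 10^+0.71) = 0.01194
DIC = [CO2*]/α₀ = 1.267×10^-5 / 0.01194 = 1.06 mmol/kg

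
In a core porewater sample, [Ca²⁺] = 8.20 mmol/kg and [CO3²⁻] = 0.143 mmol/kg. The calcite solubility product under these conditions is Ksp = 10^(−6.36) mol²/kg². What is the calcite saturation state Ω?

Ksp = 10^(−6.36) = 4.365×10^-7
Ω = [Ca²⁺][CO3²⁻]/Ksp = (8.20×10^-3)(0.143×10^-3) / 4.365×10^-7 = 2.69

Ω = 2.69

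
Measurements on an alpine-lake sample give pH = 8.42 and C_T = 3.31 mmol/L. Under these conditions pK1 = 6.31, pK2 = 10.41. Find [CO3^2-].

[CO3²⁻] = 0.0333 mmol/L

α₂ = 1 / (1 + [H⁺]/K2 + [H⁺]²/(K1K2)) = 1 / (1 + 10^+1.99 + 10^-0.12)
   = 1 / (1 + 97.724 + 0.75858) = 1/99.482 = 0.01005
[CO3²⁻] = α₂ × DIC = 0.01005 × 3.31 = 0.0333 mmol/L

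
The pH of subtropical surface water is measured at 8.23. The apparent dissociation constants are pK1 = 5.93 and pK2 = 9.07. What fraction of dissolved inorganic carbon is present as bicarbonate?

α₁ = 0.870

α₁ = 1 / (1 + [H⁺]/K1 + K2/[H⁺]) = 1 / (1 + 10^-2.30 + 10^-0.84)
   = 1 / (1 + 0.0050119 + 0.14454) = 1/1.1496 = 0.8699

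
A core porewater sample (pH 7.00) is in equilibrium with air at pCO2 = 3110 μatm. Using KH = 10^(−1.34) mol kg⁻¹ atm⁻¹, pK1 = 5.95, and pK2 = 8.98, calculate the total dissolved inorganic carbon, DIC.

DIC = 1.75 mmol/kg

[CO2*] = KH · pCO2 = 10^(−1.34) × 3110×10^-6 = 1.422×10^-4 mol/kg
α₀ = 1/(1 + K1/[H⁺] + K1K2/[H⁺]²) = 1/(1 + 10^+1.05 + 10^-0.93) = 0.08105
DIC = [CO2*]/α₀ = 1.422×10^-4 / 0.08105 = 1.75 mmol/kg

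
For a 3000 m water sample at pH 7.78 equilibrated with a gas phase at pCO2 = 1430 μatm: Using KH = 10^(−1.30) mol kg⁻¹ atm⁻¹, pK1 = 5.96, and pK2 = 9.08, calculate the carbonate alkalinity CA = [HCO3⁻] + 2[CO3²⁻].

[CO2*] = KH · pCO2 = 10^(−1.30) × 1430×10^-6 = 7.167×10^-5 mol/kg
α₀ = 1/(1 + K1/[H⁺] + K1K2/[H⁺]²) = 1/(1 + 10^+1.82 + 10^+0.52) = 0.01421
DIC = [CO2*]/α₀ = 7.167×10^-5 / 0.01421 = 5.044 mmol/kg
CA = (α₁ + 2α₂)·DIC = (0.9387 + 2×0.04705) × 5.044 = 5.21 mmol/kg

CA = 5.21 mmol/kg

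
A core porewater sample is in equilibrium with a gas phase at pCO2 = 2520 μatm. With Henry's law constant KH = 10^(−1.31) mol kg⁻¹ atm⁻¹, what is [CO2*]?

KH = 10^(−1.31) = 4.898×10^-2 mol kg⁻¹ atm⁻¹
[CO2*] = KH · pCO2 = 4.898×10^-2 × 2520×10^-6 atm = 1.23×10^-4 mol/kg

[CO2*] = 123 μmol/kg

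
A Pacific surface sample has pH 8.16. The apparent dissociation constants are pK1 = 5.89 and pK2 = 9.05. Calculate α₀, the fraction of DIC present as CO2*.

α₀ = 0.00473

α₀ = 1 / (1 + K1/[H⁺] + K1K2/[H⁺]²) = 1 / (1 + 10^+2.27 + 10^+1.38)
   = 1 / (1 + 186.21 + 23.988) = 1/211.20 = 0.004735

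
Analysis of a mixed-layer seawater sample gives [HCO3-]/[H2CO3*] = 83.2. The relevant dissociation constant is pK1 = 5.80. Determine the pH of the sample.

From K1 = [H⁺][HCO3-]/[H2CO3*]:  pH = pK1 + log₁₀([HCO3-]/[H2CO3*])
log₁₀(83.2) = +1.920
pH = 5.80 + (+1.920) = 7.72

pH = 7.72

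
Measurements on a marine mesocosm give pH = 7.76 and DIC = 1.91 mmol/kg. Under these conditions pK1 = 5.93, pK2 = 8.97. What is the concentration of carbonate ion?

[CO3²⁻] = 0.109 mmol/kg

α₂ = 1 / (1 + [H⁺]/K2 + [H⁺]²/(K1K2)) = 1 / (1 + 10^+1.21 + 10^-0.62)
   = 1 / (1 + 16.218 + 0.23988) = 1/17.458 = 0.05728
[CO3²⁻] = α₂ × DIC = 0.05728 × 1.91 = 0.109 mmol/kg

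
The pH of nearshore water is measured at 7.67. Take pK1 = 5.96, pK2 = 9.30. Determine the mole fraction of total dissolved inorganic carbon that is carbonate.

α₂ = 1 / (1 + [H⁺]/K2 + [H⁺]²/(K1K2)) = 1 / (1 + 10^+1.63 + 10^-0.08)
   = 1 / (1 + 42.658 + 0.83176) = 1/44.490 = 0.02248

α₂ = 0.0225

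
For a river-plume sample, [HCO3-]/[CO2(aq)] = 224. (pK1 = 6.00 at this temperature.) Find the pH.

From K1 = [H⁺][HCO3-]/[CO2(aq)]:  pH = pK1 + log₁₀([HCO3-]/[CO2(aq)])
log₁₀(224) = +2.350
pH = 6.00 + (+2.350) = 8.35

pH = 8.35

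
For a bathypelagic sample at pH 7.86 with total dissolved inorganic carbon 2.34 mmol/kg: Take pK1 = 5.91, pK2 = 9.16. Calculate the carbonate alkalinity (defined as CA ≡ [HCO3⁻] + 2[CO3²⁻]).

CA = [HCO3⁻] + 2[CO3²⁻] = (α₁ + 2α₂)·DIC
At pH 7.86: [H⁺]/K1 = 10^-1.95 = 0.011220, K2/[H⁺] = 10^-1.30 = 0.050119
α₁ = 1/(1 + 0.011220 + 0.050119) = 1/1.0613 = 0.9422; α₂ = α₁·K2/[H⁺] = 0.04722
α₁ + 2α₂ = 1.0367
CA = 1.0367 × 2.34 = 2.43 mmol/kg

CA = 2.43 mmol/kg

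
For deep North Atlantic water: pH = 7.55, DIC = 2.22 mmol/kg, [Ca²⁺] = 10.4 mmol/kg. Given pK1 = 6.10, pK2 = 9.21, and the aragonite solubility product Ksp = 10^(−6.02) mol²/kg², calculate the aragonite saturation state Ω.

Ω = 0.500

α₂ = 1 / (1 + [H⁺]/K2 + [H⁺]²/(K1K2)) = 1 / (1 + 10^+1.66 + 10^+0.21)
   = 1 / (1 + 45.709 + 1.6218) = 1/48.331 = 0.02069
[CO3²⁻] = α₂ × DIC = 0.02069 × 2.22 = 0.04593 mmol/kg
Ksp = 10^(−6.02) = 9.550×10^-7
Ω = [Ca²⁺][CO3²⁻]/Ksp = (10.4×10^-3)(4.593×10^-5) / 9.550×10^-7 = 0.500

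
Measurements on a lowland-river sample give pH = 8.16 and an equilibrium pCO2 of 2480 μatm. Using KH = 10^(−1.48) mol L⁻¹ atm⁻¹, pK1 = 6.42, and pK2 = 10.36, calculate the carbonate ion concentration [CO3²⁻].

[CO3²⁻] = 0.0285 mmol/L

[CO2*] = KH · pCO2 = 10^(−1.48) × 2480×10^-6 = 8.212×10^-5 mol/L
α₀ = 1/(1 + K1/[H⁺] + K1K2/[H⁺]²) = 1/(1 + 10^+1.74 + 10^-0.46) = 0.01776
DIC = [CO2*]/α₀ = 8.212×10^-5 / 0.01776 = 4.623 mmol/L
[CO3²⁻] = α₂·DIC; α₂ = 0.006159, so [CO3²⁻] = 0.006159 × 4.623 = 0.0285 mmol/L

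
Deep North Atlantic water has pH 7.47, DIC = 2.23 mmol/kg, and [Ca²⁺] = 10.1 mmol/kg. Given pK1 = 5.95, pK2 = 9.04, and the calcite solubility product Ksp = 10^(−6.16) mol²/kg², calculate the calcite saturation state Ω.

Ω = 0.829

α₂ = 1 / (1 + [H⁺]/K2 + [H⁺]²/(K1K2)) = 1 / (1 + 10^+1.57 + 10^+0.05)
   = 1 / (1 + 37.154 + 1.1220) = 1/39.276 = 0.02546
[CO3²⁻] = α₂ × DIC = 0.02546 × 2.23 = 0.05678 mmol/kg
Ksp = 10^(−6.16) = 6.918×10^-7
Ω = [Ca²⁺][CO3²⁻]/Ksp = (10.1×10^-3)(5.678×10^-5) / 6.918×10^-7 = 0.829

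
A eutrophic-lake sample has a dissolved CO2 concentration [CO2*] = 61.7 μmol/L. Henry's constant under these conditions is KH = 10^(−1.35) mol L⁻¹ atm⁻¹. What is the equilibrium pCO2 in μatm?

KH = 10^(−1.35) = 4.467×10^-2 mol L⁻¹ atm⁻¹
pCO2 = [CO2*]/KH = 61.7×10^-6 / 4.467×10^-2 = 1.38×10^-3 atm = 1380 μatm

pCO2 = 1380 μatm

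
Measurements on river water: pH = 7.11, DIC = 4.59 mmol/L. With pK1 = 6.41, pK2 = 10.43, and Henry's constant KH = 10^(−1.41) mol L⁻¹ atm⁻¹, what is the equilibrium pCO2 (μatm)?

α₀ = 1 / (1 + K1/[H⁺] + K1K2/[H⁺]²) = 1 / (1 + 10^+0.70 + 10^-2.62)
   = 1 / (1 + 5.0119 + 0.0023988) = 1/6.0143 = 0.1663
[CO2*] = α₀ × DIC = 0.1663 × 4.59 = 0.7632 mmol/L
pCO2 = [CO2*]/KH = 7.632×10^-4 / 3.890×10^-2 = 1.96×10^4 μatm

pCO2 = 1.96×10^4 μatm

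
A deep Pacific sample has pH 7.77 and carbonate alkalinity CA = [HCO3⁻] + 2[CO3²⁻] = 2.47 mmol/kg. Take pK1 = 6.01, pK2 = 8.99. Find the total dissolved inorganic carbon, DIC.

CA = [HCO3⁻] + 2[CO3²⁻] = (α₁ + 2α₂)·DIC
At pH 7.77: [H⁺]/K1 = 10^-1.76 = 0.017378, K2/[H⁺] = 10^-1.22 = 0.060256
α₁ = 1/(1 + 0.017378 + 0.060256) = 1/1.0776 = 0.9280; α₂ = α₁·K2/[H⁺] = 0.05592
α₁ + 2α₂ = 1.0398
DIC = CA / (α₁ + 2α₂) = 2.47 / 1.0398 = 2.38 mmol/kg

DIC = 2.38 mmol/kg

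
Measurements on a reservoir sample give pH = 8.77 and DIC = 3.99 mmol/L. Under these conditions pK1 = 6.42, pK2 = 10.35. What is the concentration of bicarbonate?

[HCO3⁻] = 3.87 mmol/L

α₁ = 1 / (1 + [H⁺]/K1 + K2/[H⁺]) = 1 / (1 + 10^-2.35 + 10^-1.58)
   = 1 / (1 + 0.0044668 + 0.026303) = 1/1.0308 = 0.9701
[HCO3⁻] = α₁ × DIC = 0.9701 × 3.99 = 3.87 mmol/L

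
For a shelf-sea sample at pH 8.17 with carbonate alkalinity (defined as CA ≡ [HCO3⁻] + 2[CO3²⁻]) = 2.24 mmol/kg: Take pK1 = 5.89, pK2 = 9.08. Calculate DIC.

CA = [HCO3⁻] + 2[CO3²⁻] = (α₁ + 2α₂)·DIC
At pH 8.17: [H⁺]/K1 = 10^-2.28 = 0.0052481, K2/[H⁺] = 10^-0.91 = 0.12303
α₁ = 1/(1 + 0.0052481 + 0.12303) = 1/1.1283 = 0.8863; α₂ = α₁·K2/[H⁺] = 0.1090
α₁ + 2α₂ = 1.1044
DIC = CA / (α₁ + 2α₂) = 2.24 / 1.1044 = 2.03 mmol/kg

DIC = 2.03 mmol/kg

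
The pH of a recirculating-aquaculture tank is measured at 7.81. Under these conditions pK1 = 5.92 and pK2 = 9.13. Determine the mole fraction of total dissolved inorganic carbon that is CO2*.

α₀ = 1 / (1 + K1/[H⁺] + K1K2/[H⁺]²) = 1 / (1 + 10^+1.89 + 10^+0.57)
   = 1 / (1 + 77.625 + 3.7154) = 1/82.340 = 0.01214

α₀ = 0.0121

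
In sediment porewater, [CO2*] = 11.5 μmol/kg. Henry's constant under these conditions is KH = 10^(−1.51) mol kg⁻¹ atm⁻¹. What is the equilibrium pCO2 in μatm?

KH = 10^(−1.51) = 3.090×10^-2 mol kg⁻¹ atm⁻¹
pCO2 = [CO2*]/KH = 11.5×10^-6 / 3.090×10^-2 = 3.72×10^-4 atm = 372 μatm

pCO2 = 372 μatm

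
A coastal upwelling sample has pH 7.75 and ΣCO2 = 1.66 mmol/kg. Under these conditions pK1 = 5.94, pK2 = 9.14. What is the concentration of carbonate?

[CO3²⁻] = 0.0640 mmol/kg

α₂ = 1 / (1 + [H⁺]/K2 + [H⁺]²/(K1K2)) = 1 / (1 + 10^+1.39 + 10^-0.42)
   = 1 / (1 + 24.547 + 0.38019) = 1/25.927 = 0.03857
[CO3²⁻] = α₂ × DIC = 0.03857 × 1.66 = 0.0640 mmol/kg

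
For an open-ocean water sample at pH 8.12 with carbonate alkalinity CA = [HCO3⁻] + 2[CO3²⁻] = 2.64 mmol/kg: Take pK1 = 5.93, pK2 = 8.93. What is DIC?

CA = [HCO3⁻] + 2[CO3²⁻] = (α₁ + 2α₂)·DIC
At pH 8.12: [H⁺]/K1 = 10^-2.19 = 0.0064565, K2/[H⁺] = 10^-0.81 = 0.15488
α₁ = 1/(1 + 0.0064565 + 0.15488) = 1/1.1613 = 0.8611; α₂ = α₁·K2/[H⁺] = 0.1334
α₁ + 2α₂ = 1.1278
DIC = CA / (α₁ + 2α₂) = 2.64 / 1.1278 = 2.34 mmol/kg

DIC = 2.34 mmol/kg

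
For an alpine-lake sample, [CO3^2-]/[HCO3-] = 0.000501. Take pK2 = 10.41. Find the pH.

From K2 = [H⁺][CO3^2-]/[HCO3-]:  pH = pK2 + log₁₀([CO3^2-]/[HCO3-])
log₁₀(0.000501) = -3.300
pH = 10.41 + (-3.300) = 7.11

pH = 7.11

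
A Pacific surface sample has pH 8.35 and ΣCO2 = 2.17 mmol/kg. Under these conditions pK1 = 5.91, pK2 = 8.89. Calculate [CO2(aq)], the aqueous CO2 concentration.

[CO2*] = 6.10 μmol/kg

α₀ = 1 / (1 + K1/[H⁺] + K1K2/[H⁺]²) = 1 / (1 + 10^+2.44 + 10^+1.90)
   = 1 / (1 + 275.42 + 79.433) = 1/355.86 = 0.002810
[CO2*] = α₀ × DIC = 0.002810 × 2.17 = 0.00610 mmol/kg = 6.10 μmol/kg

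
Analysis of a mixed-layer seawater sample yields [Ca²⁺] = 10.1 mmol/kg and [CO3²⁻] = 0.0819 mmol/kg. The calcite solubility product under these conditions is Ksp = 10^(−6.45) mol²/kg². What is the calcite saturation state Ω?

Ω = 2.33

Ksp = 10^(−6.45) = 3.548×10^-7
Ω = [Ca²⁺][CO3²⁻]/Ksp = (10.1×10^-3)(0.0819×10^-3) / 3.548×10^-7 = 2.33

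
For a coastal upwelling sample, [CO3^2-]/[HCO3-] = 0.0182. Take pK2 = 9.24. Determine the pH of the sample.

pH = 7.50

From K2 = [H⁺][CO3^2-]/[HCO3-]:  pH = pK2 + log₁₀([CO3^2-]/[HCO3-])
log₁₀(0.0182) = -1.740
pH = 9.24 + (-1.740) = 7.50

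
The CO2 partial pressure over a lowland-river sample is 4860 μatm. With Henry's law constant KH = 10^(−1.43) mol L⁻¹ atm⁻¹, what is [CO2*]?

KH = 10^(−1.43) = 3.715×10^-2 mol L⁻¹ atm⁻¹
[CO2*] = KH · pCO2 = 3.715×10^-2 × 4860×10^-6 atm = 1.81×10^-4 mol/L

[CO2*] = 181 μmol/L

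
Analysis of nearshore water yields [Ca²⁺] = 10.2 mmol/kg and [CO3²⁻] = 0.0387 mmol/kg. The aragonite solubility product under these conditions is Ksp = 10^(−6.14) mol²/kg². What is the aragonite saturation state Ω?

Ω = 0.545

Ksp = 10^(−6.14) = 7.244×10^-7
Ω = [Ca²⁺][CO3²⁻]/Ksp = (10.2×10^-3)(0.0387×10^-3) / 7.244×10^-7 = 0.545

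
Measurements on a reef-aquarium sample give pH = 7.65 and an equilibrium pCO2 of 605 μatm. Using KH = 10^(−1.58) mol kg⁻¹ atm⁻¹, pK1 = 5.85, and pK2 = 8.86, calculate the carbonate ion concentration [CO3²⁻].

[CO2*] = KH · pCO2 = 10^(−1.58) × 605×10^-6 = 1.591×10^-5 mol/kg
α₀ = 1/(1 + K1/[H⁺] + K1K2/[H⁺]²) = 1/(1 + 10^+1.80 + 10^+0.59) = 0.01471
DIC = [CO2*]/α₀ = 1.591×10^-5 / 0.01471 = 1.082 mmol/kg
[CO3²⁻] = α₂·DIC; α₂ = 0.05722, so [CO3²⁻] = 0.05722 × 1.082 = 0.0619 mmol/kg

[CO3²⁻] = 0.0619 mmol/kg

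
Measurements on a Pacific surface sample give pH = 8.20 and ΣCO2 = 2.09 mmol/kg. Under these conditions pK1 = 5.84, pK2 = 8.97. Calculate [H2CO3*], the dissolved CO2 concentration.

α₀ = 1 / (1 + K1/[H⁺] + K1K2/[H⁺]²) = 1 / (1 + 10^+2.36 + 10^+1.59)
   = 1 / (1 + 229.09 + 38.905) = 1/268.99 = 0.003718
[CO2*] = α₀ × DIC = 0.003718 × 2.09 = 0.00777 mmol/kg = 7.77 μmol/kg

[CO2*] = 7.77 μmol/kg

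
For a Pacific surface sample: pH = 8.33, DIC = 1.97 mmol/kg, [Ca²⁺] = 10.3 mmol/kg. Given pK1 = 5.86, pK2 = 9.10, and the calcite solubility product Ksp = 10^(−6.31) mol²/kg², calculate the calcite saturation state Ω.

Ω = 6.00

α₂ = 1 / (1 + [H⁺]/K2 + [H⁺]²/(K1K2)) = 1 / (1 + 10^+0.77 + 10^-1.70)
   = 1 / (1 + 5.8884 + 0.019953) = 1/6.9084 = 0.1448
[CO3²⁻] = α₂ × DIC = 0.1448 × 1.97 = 0.2852 mmol/kg
Ksp = 10^(−6.31) = 4.898×10^-7
Ω = [Ca²⁺][CO3²⁻]/Ksp = (10.3×10^-3)(2.852×10^-4) / 4.898×10^-7 = 6.00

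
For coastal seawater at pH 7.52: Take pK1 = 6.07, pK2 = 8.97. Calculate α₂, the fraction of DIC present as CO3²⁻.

α₂ = 1 / (1 + [H⁺]/K2 + [H⁺]²/(K1K2)) = 1 / (1 + 10^+1.45 + 10^+0.00)
   = 1 / (1 + 28.184 + 1.0000) = 1/30.184 = 0.03313

α₂ = 0.0331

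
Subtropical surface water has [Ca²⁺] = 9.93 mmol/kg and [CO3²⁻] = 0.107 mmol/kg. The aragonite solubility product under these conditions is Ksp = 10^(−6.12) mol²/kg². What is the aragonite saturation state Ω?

Ω = 1.40

Ksp = 10^(−6.12) = 7.586×10^-7
Ω = [Ca²⁺][CO3²⁻]/Ksp = (9.93×10^-3)(0.107×10^-3) / 7.586×10^-7 = 1.40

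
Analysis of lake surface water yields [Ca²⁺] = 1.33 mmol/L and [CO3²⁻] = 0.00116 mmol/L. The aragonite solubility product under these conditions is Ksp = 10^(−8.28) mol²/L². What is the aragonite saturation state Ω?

Ω = 0.294

Ksp = 10^(−8.28) = 5.248×10^-9
Ω = [Ca²⁺][CO3²⁻]/Ksp = (1.33×10^-3)(0.00116×10^-3) / 5.248×10^-9 = 0.294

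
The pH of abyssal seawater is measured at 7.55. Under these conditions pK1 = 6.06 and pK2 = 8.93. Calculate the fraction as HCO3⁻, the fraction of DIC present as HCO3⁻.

α₁ = 0.931

α₁ = 1 / (1 + [H⁺]/K1 + K2/[H⁺]) = 1 / (1 + 10^-1.49 + 10^-1.38)
   = 1 / (1 + 0.032359 + 0.041687) = 1/1.0740 = 0.9311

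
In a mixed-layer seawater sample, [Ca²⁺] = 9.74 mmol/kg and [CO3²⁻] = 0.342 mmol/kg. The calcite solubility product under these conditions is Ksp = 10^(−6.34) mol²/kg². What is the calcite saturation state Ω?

Ω = 7.29

Ksp = 10^(−6.34) = 4.571×10^-7
Ω = [Ca²⁺][CO3²⁻]/Ksp = (9.74×10^-3)(0.342×10^-3) / 4.571×10^-7 = 7.29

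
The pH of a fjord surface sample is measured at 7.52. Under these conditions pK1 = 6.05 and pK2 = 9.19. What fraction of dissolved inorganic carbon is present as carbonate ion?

α₂ = 1 / (1 + [H⁺]/K2 + [H⁺]²/(K1K2)) = 1 / (1 + 10^+1.67 + 10^+0.20)
   = 1 / (1 + 46.774 + 1.5849) = 1/49.358 = 0.02026

α₂ = 0.0203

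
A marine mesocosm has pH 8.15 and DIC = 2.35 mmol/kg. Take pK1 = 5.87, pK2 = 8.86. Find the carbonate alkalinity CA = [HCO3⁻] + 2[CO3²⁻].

CA = [HCO3⁻] + 2[CO3²⁻] = (α₁ + 2α₂)·DIC
At pH 8.15: [H⁺]/K1 = 10^-2.28 = 0.0052481, K2/[H⁺] = 10^-0.71 = 0.19498
α₁ = 1/(1 + 0.0052481 + 0.19498) = 1/1.2002 = 0.8332; α₂ = α₁·K2/[H⁺] = 0.1625
α₁ + 2α₂ = 1.1581
CA = 1.1581 × 2.35 = 2.72 mmol/kg

CA = 2.72 mmol/kg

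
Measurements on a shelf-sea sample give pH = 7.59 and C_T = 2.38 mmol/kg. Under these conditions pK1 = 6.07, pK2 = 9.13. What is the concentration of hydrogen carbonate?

α₁ = 1 / (1 + [H⁺]/K1 + K2/[H⁺]) = 1 / (1 + 10^-1.52 + 10^-1.54)
   = 1 / (1 + 0.030200 + 0.028840) = 1/1.0590 = 0.9443
[HCO3⁻] = α₁ × DIC = 0.9443 × 2.38 = 2.25 mmol/kg

[HCO3⁻] = 2.25 mmol/kg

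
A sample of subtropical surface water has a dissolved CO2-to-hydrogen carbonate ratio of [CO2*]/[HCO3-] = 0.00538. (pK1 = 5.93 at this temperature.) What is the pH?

pH = 8.20

From K1 = [H⁺][HCO3-]/[CO2*]:  pH = pK1 − log₁₀([CO2*]/[HCO3-])
log₁₀(0.00538) = -2.269
pH = 5.93 − (-2.269) = 8.20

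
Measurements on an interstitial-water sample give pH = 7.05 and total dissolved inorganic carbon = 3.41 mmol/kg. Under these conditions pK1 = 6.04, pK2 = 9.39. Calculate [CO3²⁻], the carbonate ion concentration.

[CO3²⁻] = 14.1 μmol/kg

α₂ = 1 / (1 + [H⁺]/K2 + [H⁺]²/(K1K2)) = 1 / (1 + 10^+2.34 + 10^+1.33)
   = 1 / (1 + 218.78 + 21.380) = 1/241.16 = 0.004147
[CO3²⁻] = α₂ × DIC = 0.004147 × 3.41 = 0.0141 mmol/kg = 14.1 μmol/kg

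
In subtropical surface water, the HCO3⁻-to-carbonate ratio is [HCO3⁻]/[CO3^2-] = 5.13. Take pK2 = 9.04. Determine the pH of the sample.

From K2 = [H⁺][CO3^2-]/[HCO3⁻]:  pH = pK2 − log₁₀([HCO3⁻]/[CO3^2-])
log₁₀(5.13) = +0.710
pH = 9.04 − (+0.710) = 8.33

pH = 8.33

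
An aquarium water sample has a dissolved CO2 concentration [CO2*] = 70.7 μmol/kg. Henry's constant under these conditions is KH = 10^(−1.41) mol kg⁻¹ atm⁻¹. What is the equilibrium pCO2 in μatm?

KH = 10^(−1.41) = 3.890×10^-2 mol kg⁻¹ atm⁻¹
pCO2 = [CO2*]/KH = 70.7×10^-6 / 3.890×10^-2 = 1.82×10^-3 atm = 1820 μatm

pCO2 = 1820 μatm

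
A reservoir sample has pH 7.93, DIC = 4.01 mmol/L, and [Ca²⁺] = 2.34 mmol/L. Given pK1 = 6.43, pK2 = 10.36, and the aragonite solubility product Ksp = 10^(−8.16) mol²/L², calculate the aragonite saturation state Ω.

Ω = 4.87

α₂ = 1 / (1 + [H⁺]/K2 + [H⁺]²/(K1K2)) = 1 / (1 + 10^+2.43 + 10^+0.93)
   = 1 / (1 + 269.15 + 8.5114) = 1/278.66 = 0.003589
[CO3²⁻] = α₂ × DIC = 0.003589 × 4.01 = 0.01439 mmol/L = 14.39 μmol/L
Ksp = 10^(−8.16) = 6.918×10^-9
Ω = [Ca²⁺][CO3²⁻]/Ksp = (2.34×10^-3)(1.439×10^-5) / 6.918×10^-9 = 4.87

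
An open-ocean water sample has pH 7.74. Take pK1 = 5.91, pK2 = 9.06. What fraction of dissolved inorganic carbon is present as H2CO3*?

α₀ = 0.0139

α₀ = 1 / (1 + K1/[H⁺] + K1K2/[H⁺]²) = 1 / (1 + 10^+1.83 + 10^+0.51)
   = 1 / (1 + 67.608 + 3.2359) = 1/71.844 = 0.01392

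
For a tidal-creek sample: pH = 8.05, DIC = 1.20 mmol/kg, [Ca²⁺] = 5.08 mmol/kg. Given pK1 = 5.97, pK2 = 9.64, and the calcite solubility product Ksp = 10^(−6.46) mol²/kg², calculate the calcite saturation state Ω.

Ω = 0.437

α₂ = 1 / (1 + [H⁺]/K2 + [H⁺]²/(K1K2)) = 1 / (1 + 10^+1.59 + 10^-0.49)
   = 1 / (1 + 38.905 + 0.32359) = 1/40.228 = 0.02486
[CO3²⁻] = α₂ × DIC = 0.02486 × 1.20 = 0.02983 mmol/kg
Ksp = 10^(−6.46) = 3.467×10^-7
Ω = [Ca²⁺][CO3²⁻]/Ksp = (5.08×10^-3)(2.983×10^-5) / 3.467×10^-7 = 0.437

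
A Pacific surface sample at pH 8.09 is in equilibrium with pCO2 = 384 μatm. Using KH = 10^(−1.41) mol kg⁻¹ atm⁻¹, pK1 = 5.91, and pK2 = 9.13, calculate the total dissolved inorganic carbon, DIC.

DIC = 2.48 mmol/kg

[CO2*] = KH · pCO2 = 10^(−1.41) × 384×10^-6 = 1.494×10^-5 mol/kg
α₀ = 1/(1 + K1/[H⁺] + K1K2/[H⁺]²) = 1/(1 + 10^+2.18 + 10^+1.14) = 0.006018
DIC = [CO2*]/α₀ = 1.494×10^-5 / 0.006018 = 2.48 mmol/kg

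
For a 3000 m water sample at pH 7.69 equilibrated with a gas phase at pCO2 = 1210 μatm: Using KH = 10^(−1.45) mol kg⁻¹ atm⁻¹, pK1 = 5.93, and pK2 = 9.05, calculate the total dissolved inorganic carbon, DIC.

DIC = 2.62 mmol/kg

[CO2*] = KH · pCO2 = 10^(−1.45) × 1210×10^-6 = 4.293×10^-5 mol/kg
α₀ = 1/(1 + K1/[H⁺] + K1K2/[H⁺]²) = 1/(1 + 10^+1.76 + 10^+0.40) = 0.01638
DIC = [CO2*]/α₀ = 4.293×10^-5 / 0.01638 = 2.62 mmol/kg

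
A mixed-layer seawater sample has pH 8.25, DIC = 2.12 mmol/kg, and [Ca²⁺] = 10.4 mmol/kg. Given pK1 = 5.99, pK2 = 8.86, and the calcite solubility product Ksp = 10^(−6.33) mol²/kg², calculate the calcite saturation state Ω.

Ω = 9.25

α₂ = 1 / (1 + [H⁺]/K2 + [H⁺]²/(K1K2)) = 1 / (1 + 10^+0.61 + 10^-1.65)
   = 1 / (1 + 4.0738 + 0.022387) = 1/5.0962 = 0.1962
[CO3²⁻] = α₂ × DIC = 0.1962 × 2.12 = 0.4160 mmol/kg
Ksp = 10^(−6.33) = 4.677×10^-7
Ω = [Ca²⁺][CO3²⁻]/Ksp = (10.4×10^-3)(4.160×10^-4) / 4.677×10^-7 = 9.25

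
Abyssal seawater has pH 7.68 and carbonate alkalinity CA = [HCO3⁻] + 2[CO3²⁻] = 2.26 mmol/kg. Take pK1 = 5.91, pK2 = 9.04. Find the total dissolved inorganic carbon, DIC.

CA = [HCO3⁻] + 2[CO3²⁻] = (α₁ + 2α₂)·DIC
At pH 7.68: [H⁺]/K1 = 10^-1.77 = 0.016982, K2/[H⁺] = 10^-1.36 = 0.043652
α₁ = 1/(1 + 0.016982 + 0.043652) = 1/1.0606 = 0.9428; α₂ = α₁·K2/[H⁺] = 0.04116
α₁ + 2α₂ = 1.0251
DIC = CA / (α₁ + 2α₂) = 2.26 / 1.0251 = 2.20 mmol/kg

DIC = 2.20 mmol/kg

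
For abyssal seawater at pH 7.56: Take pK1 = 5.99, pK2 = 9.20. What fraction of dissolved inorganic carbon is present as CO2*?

α₀ = 0.0256

α₀ = 1 / (1 + K1/[H⁺] + K1K2/[H⁺]²) = 1 / (1 + 10^+1.57 + 10^-0.07)
   = 1 / (1 + 37.154 + 0.85114) = 1/39.005 = 0.02564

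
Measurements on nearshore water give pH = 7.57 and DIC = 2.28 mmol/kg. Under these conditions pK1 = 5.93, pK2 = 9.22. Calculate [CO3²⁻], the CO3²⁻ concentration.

[CO3²⁻] = 0.0488 mmol/kg

α₂ = 1 / (1 + [H⁺]/K2 + [H⁺]²/(K1K2)) = 1 / (1 + 10^+1.65 + 10^+0.01)
   = 1 / (1 + 44.668 + 1.0233) = 1/46.692 = 0.02142
[CO3²⁻] = α₂ × DIC = 0.02142 × 2.28 = 0.0488 mmol/kg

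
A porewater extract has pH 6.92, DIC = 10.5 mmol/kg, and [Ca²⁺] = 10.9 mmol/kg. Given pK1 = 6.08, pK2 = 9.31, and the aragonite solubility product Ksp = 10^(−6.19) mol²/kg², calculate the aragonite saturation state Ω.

Ω = 0.629

α₂ = 1 / (1 + [H⁺]/K2 + [H⁺]²/(K1K2)) = 1 / (1 + 10^+2.39 + 10^+1.55)
   = 1 / (1 + 245.47 + 35.481) = 1/281.95 = 0.003547
[CO3²⁻] = α₂ × DIC = 0.003547 × 10.5 = 0.03724 mmol/kg
Ksp = 10^(−6.19) = 6.457×10^-7
Ω = [Ca²⁺][CO3²⁻]/Ksp = (10.9×10^-3)(3.724×10^-5) / 6.457×10^-7 = 0.629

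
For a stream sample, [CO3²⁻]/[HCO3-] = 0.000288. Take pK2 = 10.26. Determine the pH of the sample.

From K2 = [H⁺][CO3²⁻]/[HCO3-]:  pH = pK2 + log₁₀([CO3²⁻]/[HCO3-])
log₁₀(0.000288) = -3.541
pH = 10.26 + (-3.541) = 6.72

pH = 6.72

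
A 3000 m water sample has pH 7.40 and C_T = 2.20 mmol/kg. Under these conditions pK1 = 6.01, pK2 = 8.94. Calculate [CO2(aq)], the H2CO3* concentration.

α₀ = 1 / (1 + K1/[H⁺] + K1K2/[H⁺]²) = 1 / (1 + 10^+1.39 + 10^-0.15)
   = 1 / (1 + 24.547 + 0.70795) = 1/26.255 = 0.03809
[CO2*] = α₀ × DIC = 0.03809 × 2.20 = 0.0838 mmol/kg

[CO2*] = 0.0838 mmol/kg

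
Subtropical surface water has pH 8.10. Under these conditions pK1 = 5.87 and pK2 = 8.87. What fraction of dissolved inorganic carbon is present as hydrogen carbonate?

α₁ = 0.851

α₁ = 1 / (1 + [H⁺]/K1 + K2/[H⁺]) = 1 / (1 + 10^-2.23 + 10^-0.77)
   = 1 / (1 + 0.0058884 + 0.16982) = 1/1.1757 = 0.8505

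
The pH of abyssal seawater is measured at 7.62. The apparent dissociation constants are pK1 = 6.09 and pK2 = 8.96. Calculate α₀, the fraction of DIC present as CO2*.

α₀ = 1 / (1 + K1/[H⁺] + K1K2/[H⁺]²) = 1 / (1 + 10^+1.53 + 10^+0.19)
   = 1 / (1 + 33.884 + 1.5488) = 1/36.433 = 0.02745

α₀ = 0.0274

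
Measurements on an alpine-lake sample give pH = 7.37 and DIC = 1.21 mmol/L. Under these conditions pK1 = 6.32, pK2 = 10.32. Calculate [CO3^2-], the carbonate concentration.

α₂ = 1 / (1 + [H⁺]/K2 + [H⁺]²/(K1K2)) = 1 / (1 + 10^+2.95 + 10^+1.90)
   = 1 / (1 + 891.25 + 79.433) = 1/971.68 = 0.001029
[CO3²⁻] = α₂ × DIC = 0.001029 × 1.21 = 0.00125 mmol/L = 1.25 μmol/L

[CO3²⁻] = 1.25 μmol/L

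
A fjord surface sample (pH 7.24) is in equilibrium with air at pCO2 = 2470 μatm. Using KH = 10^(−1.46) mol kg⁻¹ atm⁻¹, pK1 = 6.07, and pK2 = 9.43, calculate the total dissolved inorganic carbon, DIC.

[CO2*] = KH · pCO2 = 10^(−1.46) × 2470×10^-6 = 8.564×10^-5 mol/kg
α₀ = 1/(1 + K1/[H⁺] + K1K2/[H⁺]²) = 1/(1 + 10^+1.17 + 10^-1.02) = 0.06295
DIC = [CO2*]/α₀ = 8.564×10^-5 / 0.06295 = 1.36 mmol/kg

DIC = 1.36 mmol/kg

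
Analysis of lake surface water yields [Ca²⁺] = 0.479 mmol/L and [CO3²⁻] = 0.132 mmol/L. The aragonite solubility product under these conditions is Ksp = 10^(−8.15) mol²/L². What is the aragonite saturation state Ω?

Ω = 8.93

Ksp = 10^(−8.15) = 7.079×10^-9
Ω = [Ca²⁺][CO3²⁻]/Ksp = (0.479×10^-3)(0.132×10^-3) / 7.079×10^-9 = 8.93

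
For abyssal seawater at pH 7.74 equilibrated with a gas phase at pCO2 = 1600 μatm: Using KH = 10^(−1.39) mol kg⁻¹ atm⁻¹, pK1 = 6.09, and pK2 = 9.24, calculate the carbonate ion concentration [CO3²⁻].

[CO2*] = KH · pCO2 = 10^(−1.39) × 1600×10^-6 = 6.518×10^-5 mol/kg
α₀ = 1/(1 + K1/[H⁺] + K1K2/[H⁺]²) = 1/(1 + 10^+1.65 + 10^+0.15) = 0.02124
DIC = [CO2*]/α₀ = 6.518×10^-5 / 0.02124 = 3.069 mmol/kg
[CO3²⁻] = α₂·DIC; α₂ = 0.03000, so [CO3²⁻] = 0.03000 × 3.069 = 0.0921 mmol/kg

[CO3²⁻] = 0.0921 mmol/kg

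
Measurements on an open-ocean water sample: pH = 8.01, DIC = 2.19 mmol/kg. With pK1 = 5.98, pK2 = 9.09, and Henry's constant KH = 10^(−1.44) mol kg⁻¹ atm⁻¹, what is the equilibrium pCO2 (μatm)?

pCO2 = 515 μatm

α₀ = 1 / (1 + K1/[H⁺] + K1K2/[H⁺]²) = 1 / (1 + 10^+2.03 + 10^+0.95)
   = 1 / (1 + 107.15 + 8.9125) = 1/117.06 = 0.008542
[CO2*] = α₀ × DIC = 0.008542 × 2.19 = 0.01871 mmol/kg = 18.71 μmol/kg
pCO2 = [CO2*]/KH = 1.871×10^-5 / 3.631×10^-2 = 515 μatm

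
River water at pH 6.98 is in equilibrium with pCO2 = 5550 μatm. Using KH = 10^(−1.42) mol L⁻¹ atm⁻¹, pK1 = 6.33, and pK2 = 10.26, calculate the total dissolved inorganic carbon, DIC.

[CO2*] = KH · pCO2 = 10^(−1.42) × 5550×10^-6 = 2.110×10^-4 mol/L
α₀ = 1/(1 + K1/[H⁺] + K1K2/[H⁺]²) = 1/(1 + 10^+0.65 + 10^-2.63) = 0.1828
DIC = [CO2*]/α₀ = 2.110×10^-4 / 0.1828 = 1.15 mmol/L

DIC = 1.15 mmol/L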